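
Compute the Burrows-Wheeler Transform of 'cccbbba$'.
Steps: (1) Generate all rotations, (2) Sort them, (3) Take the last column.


Rotations (sorted):
  0: $cccbbba -> last char: a
  1: a$cccbbb -> last char: b
  2: ba$cccbb -> last char: b
  3: bba$cccb -> last char: b
  4: bbba$ccc -> last char: c
  5: cbbba$cc -> last char: c
  6: ccbbba$c -> last char: c
  7: cccbbba$ -> last char: $


BWT = abbbccc$


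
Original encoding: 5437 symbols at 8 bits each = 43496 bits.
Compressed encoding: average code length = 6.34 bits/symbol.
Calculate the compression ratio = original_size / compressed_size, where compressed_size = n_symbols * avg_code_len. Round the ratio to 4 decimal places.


original_size = n_symbols * orig_bits = 5437 * 8 = 43496 bits
compressed_size = n_symbols * avg_code_len = 5437 * 6.34 = 34470.58 bits
ratio = original_size / compressed_size = 43496 / 34470.58 = 1.2618

Compression ratio = 1.2618


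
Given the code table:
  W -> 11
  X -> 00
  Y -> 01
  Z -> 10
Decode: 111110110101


Decoding:
11 -> W
11 -> W
10 -> Z
11 -> W
01 -> Y
01 -> Y


Result: WWZWYY


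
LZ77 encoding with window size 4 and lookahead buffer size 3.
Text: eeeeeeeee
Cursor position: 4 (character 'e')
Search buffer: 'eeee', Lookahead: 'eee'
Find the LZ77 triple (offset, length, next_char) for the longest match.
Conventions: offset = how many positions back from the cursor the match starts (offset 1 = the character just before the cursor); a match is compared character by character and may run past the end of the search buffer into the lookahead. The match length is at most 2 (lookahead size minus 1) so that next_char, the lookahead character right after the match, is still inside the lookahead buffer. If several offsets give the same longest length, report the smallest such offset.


Try each offset into the search buffer:
  offset=1 (pos 3, char 'e'): match length 2
  offset=2 (pos 2, char 'e'): match length 2
  offset=3 (pos 1, char 'e'): match length 2
  offset=4 (pos 0, char 'e'): match length 2
Longest match has length 2, found at offsets 1, 2, 3, 4; take the smallest, offset 1.
next_char = character at position 4 + 2 = 6 -> 'e'

Best match: offset=1, length=2 (matching 'ee' starting at position 3)
LZ77 triple: (1, 2, 'e')


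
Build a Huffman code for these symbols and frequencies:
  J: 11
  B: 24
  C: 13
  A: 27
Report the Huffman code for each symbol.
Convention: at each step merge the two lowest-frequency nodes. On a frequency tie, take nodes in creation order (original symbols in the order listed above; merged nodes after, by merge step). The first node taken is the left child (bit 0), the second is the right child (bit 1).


Huffman tree construction:
Step 1: Merge J(11) + C(13) = 24
Step 2: Merge B(24) + (J+C)(24) = 48
Step 3: Merge A(27) + (B+(J+C))(48) = 75
Read each symbol's code off the tree from the root (left child = 0, right child = 1).

Codes:
  J: 110 (length 3)
  B: 10 (length 2)
  C: 111 (length 3)
  A: 0 (length 1)
Average code length: 147/75 = 1.9600 bits/symbol


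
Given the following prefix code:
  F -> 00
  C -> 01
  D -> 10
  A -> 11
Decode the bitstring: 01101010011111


Decoding step by step:
Bits 01 -> C
Bits 10 -> D
Bits 10 -> D
Bits 10 -> D
Bits 01 -> C
Bits 11 -> A
Bits 11 -> A


Decoded message: CDDDCAA


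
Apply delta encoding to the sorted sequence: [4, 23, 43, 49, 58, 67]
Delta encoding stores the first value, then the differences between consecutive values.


First value: 4
Deltas:
  23 - 4 = 19
  43 - 23 = 20
  49 - 43 = 6
  58 - 49 = 9
  67 - 58 = 9


Delta encoded: [4, 19, 20, 6, 9, 9]


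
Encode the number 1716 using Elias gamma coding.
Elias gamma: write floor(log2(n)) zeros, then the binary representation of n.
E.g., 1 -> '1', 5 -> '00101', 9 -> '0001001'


num_bits = floor(log2(1716)) + 1 = 11
leading_zeros = num_bits - 1 = 10
binary(1716) = 11010110100

Elias gamma(1716) = '0000000000' + '11010110100' = 000000000011010110100 (21 bits)


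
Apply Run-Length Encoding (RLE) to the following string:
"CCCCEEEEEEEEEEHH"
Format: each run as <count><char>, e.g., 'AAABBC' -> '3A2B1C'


Scanning runs left to right:
  i=0: run of 'C' x 4 -> '4C'
  i=4: run of 'E' x 10 -> '10E'
  i=14: run of 'H' x 2 -> '2H'

RLE = 4C10E2H


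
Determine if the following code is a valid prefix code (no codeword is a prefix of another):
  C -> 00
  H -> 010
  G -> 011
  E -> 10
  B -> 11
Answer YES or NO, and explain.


Checking each pair (does one codeword prefix another?):
  C='00' vs H='010': no prefix
  C='00' vs G='011': no prefix
  C='00' vs E='10': no prefix
  C='00' vs B='11': no prefix
  H='010' vs C='00': no prefix
  H='010' vs G='011': no prefix
  H='010' vs E='10': no prefix
  H='010' vs B='11': no prefix
  G='011' vs C='00': no prefix
  G='011' vs H='010': no prefix
  G='011' vs E='10': no prefix
  G='011' vs B='11': no prefix
  E='10' vs C='00': no prefix
  E='10' vs H='010': no prefix
  E='10' vs G='011': no prefix
  E='10' vs B='11': no prefix
  B='11' vs C='00': no prefix
  B='11' vs H='010': no prefix
  B='11' vs G='011': no prefix
  B='11' vs E='10': no prefix
No violation found over all pairs.

YES -- this is a valid prefix code. No codeword is a prefix of any other codeword.


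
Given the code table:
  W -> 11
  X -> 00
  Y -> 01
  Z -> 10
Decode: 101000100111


Decoding:
10 -> Z
10 -> Z
00 -> X
10 -> Z
01 -> Y
11 -> W


Result: ZZXZYW


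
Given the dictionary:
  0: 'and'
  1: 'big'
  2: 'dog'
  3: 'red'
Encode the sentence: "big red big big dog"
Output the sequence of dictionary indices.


Look up each word in the dictionary:
  'big' -> 1
  'red' -> 3
  'big' -> 1
  'big' -> 1
  'dog' -> 2

Encoded: [1, 3, 1, 1, 2]


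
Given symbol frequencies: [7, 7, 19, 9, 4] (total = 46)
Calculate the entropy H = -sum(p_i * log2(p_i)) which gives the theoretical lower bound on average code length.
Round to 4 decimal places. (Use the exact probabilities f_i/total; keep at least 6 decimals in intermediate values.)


Per-symbol terms -p_i * log2(p_i) with p_i = f_i/46:
  p = 7/46 = 0.152174: log2(p) = -2.716207, -p*log2(p) = 0.413336
  p = 7/46 = 0.152174: log2(p) = -2.716207, -p*log2(p) = 0.413336
  p = 19/46 = 0.413043: log2(p) = -1.275634, -p*log2(p) = 0.526892
  p = 9/46 = 0.195652: log2(p) = -2.353637, -p*log2(p) = 0.460494
  p = 4/46 = 0.086957: log2(p) = -3.523562, -p*log2(p) = 0.306397
H = 0.413336 + 0.413336 + 0.526892 + 0.460494 + 0.306397 = 2.120455

H = 2.1205 bits/symbol


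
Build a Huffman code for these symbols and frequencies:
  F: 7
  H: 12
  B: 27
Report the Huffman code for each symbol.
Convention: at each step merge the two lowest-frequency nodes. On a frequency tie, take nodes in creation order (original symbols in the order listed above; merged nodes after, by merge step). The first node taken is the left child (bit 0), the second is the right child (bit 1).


Huffman tree construction:
Step 1: Merge F(7) + H(12) = 19
Step 2: Merge (F+H)(19) + B(27) = 46
Read each symbol's code off the tree from the root (left child = 0, right child = 1).

Codes:
  F: 00 (length 2)
  H: 01 (length 2)
  B: 1 (length 1)
Average code length: 65/46 = 1.4130 bits/symbol


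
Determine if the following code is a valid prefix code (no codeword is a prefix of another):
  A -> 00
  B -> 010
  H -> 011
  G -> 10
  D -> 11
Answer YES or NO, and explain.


Checking each pair (does one codeword prefix another?):
  A='00' vs B='010': no prefix
  A='00' vs H='011': no prefix
  A='00' vs G='10': no prefix
  A='00' vs D='11': no prefix
  B='010' vs A='00': no prefix
  B='010' vs H='011': no prefix
  B='010' vs G='10': no prefix
  B='010' vs D='11': no prefix
  H='011' vs A='00': no prefix
  H='011' vs B='010': no prefix
  H='011' vs G='10': no prefix
  H='011' vs D='11': no prefix
  G='10' vs A='00': no prefix
  G='10' vs B='010': no prefix
  G='10' vs H='011': no prefix
  G='10' vs D='11': no prefix
  D='11' vs A='00': no prefix
  D='11' vs B='010': no prefix
  D='11' vs H='011': no prefix
  D='11' vs G='10': no prefix
No violation found over all pairs.

YES -- this is a valid prefix code. No codeword is a prefix of any other codeword.


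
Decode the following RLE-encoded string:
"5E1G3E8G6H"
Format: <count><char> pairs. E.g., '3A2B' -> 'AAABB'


Expanding each <count><char> pair:
  5E -> 'EEEEE'
  1G -> 'G'
  3E -> 'EEE'
  8G -> 'GGGGGGGG'
  6H -> 'HHHHHH'

Decoded = EEEEEGEEEGGGGGGGGHHHHHH


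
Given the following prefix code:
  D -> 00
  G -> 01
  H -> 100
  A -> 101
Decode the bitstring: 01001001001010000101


Decoding step by step:
Bits 01 -> G
Bits 00 -> D
Bits 100 -> H
Bits 100 -> H
Bits 101 -> A
Bits 00 -> D
Bits 00 -> D
Bits 101 -> A


Decoded message: GDHHADDA


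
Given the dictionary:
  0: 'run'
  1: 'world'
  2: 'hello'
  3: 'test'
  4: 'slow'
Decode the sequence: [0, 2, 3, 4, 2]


Look up each index in the dictionary:
  0 -> 'run'
  2 -> 'hello'
  3 -> 'test'
  4 -> 'slow'
  2 -> 'hello'

Decoded: "run hello test slow hello"


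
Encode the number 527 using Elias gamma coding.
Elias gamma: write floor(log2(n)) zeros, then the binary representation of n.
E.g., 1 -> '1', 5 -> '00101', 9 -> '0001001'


num_bits = floor(log2(527)) + 1 = 10
leading_zeros = num_bits - 1 = 9
binary(527) = 1000001111

Elias gamma(527) = '000000000' + '1000001111' = 0000000001000001111 (19 bits)


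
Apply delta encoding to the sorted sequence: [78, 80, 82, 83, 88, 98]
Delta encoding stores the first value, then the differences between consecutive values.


First value: 78
Deltas:
  80 - 78 = 2
  82 - 80 = 2
  83 - 82 = 1
  88 - 83 = 5
  98 - 88 = 10


Delta encoded: [78, 2, 2, 1, 5, 10]


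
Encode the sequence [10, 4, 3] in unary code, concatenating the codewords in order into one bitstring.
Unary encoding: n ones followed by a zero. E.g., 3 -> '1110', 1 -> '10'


Encode each number as n ones followed by a terminating 0:
  10 -> 11111111110 (11 bits)
  4 -> 11110 (5 bits)
  3 -> 1110 (4 bits)
Total length = 11 + 5 + 4 = 20 bits.

Unary([10, 4, 3]) = 11111111110111101110 (20 bits)


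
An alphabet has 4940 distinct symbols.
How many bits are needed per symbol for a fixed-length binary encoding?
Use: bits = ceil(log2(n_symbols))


log2(4940) = 12.2703
Bracket: 2^12 = 4096 < 4940 <= 2^13 = 8192
So ceil(log2(4940)) = 13

bits = ceil(log2(4940)) = ceil(12.2703) = 13 bits


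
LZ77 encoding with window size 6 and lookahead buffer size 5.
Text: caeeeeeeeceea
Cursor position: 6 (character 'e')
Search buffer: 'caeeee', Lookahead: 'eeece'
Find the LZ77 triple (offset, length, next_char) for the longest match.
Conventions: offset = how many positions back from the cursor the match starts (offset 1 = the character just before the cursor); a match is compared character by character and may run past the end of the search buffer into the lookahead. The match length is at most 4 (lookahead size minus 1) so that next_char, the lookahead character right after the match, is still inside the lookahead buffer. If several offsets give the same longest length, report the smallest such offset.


Try each offset into the search buffer:
  offset=1 (pos 5, char 'e'): match length 3
  offset=2 (pos 4, char 'e'): match length 3
  offset=3 (pos 3, char 'e'): match length 3
  offset=4 (pos 2, char 'e'): match length 3
  offset=5 (pos 1, char 'a'): match length 0
  offset=6 (pos 0, char 'c'): match length 0
Longest match has length 3, found at offsets 1, 2, 3, 4; take the smallest, offset 1.
next_char = character at position 6 + 3 = 9 -> 'c'

Best match: offset=1, length=3 (matching 'eee' starting at position 5)
LZ77 triple: (1, 3, 'c')


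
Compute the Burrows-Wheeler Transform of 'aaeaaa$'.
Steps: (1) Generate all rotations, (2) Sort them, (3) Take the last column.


Rotations (sorted):
  0: $aaeaaa -> last char: a
  1: a$aaeaa -> last char: a
  2: aa$aaea -> last char: a
  3: aaa$aae -> last char: e
  4: aaeaaa$ -> last char: $
  5: aeaaa$a -> last char: a
  6: eaaa$aa -> last char: a


BWT = aaae$aa


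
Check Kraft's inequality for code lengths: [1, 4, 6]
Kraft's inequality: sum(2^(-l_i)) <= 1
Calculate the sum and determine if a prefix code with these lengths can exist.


Sum = 2^(-1) + 2^(-4) + 2^(-6)
    = 0.5 + 0.0625 + 0.015625
    = 37/64 = 0.578125
Since 0.578125 <= 1, Kraft's inequality IS satisfied.
A prefix code with these lengths CAN exist.

Kraft sum = 0.578125. Satisfied.


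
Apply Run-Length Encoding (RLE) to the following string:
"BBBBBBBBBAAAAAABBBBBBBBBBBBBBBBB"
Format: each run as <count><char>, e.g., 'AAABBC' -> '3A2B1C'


Scanning runs left to right:
  i=0: run of 'B' x 9 -> '9B'
  i=9: run of 'A' x 6 -> '6A'
  i=15: run of 'B' x 17 -> '17B'

RLE = 9B6A17B


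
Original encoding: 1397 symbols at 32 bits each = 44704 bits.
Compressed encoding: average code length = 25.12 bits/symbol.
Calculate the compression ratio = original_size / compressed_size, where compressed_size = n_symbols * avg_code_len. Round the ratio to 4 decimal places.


original_size = n_symbols * orig_bits = 1397 * 32 = 44704 bits
compressed_size = n_symbols * avg_code_len = 1397 * 25.12 = 35092.64 bits
ratio = original_size / compressed_size = 44704 / 35092.64 = 1.2739

Compression ratio = 1.2739


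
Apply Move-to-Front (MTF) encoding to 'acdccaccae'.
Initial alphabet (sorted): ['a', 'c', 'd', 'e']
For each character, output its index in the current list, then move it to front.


MTF encoding:
'a': index 0 in ['a', 'c', 'd', 'e'] -> ['a', 'c', 'd', 'e']
'c': index 1 in ['a', 'c', 'd', 'e'] -> ['c', 'a', 'd', 'e']
'd': index 2 in ['c', 'a', 'd', 'e'] -> ['d', 'c', 'a', 'e']
'c': index 1 in ['d', 'c', 'a', 'e'] -> ['c', 'd', 'a', 'e']
'c': index 0 in ['c', 'd', 'a', 'e'] -> ['c', 'd', 'a', 'e']
'a': index 2 in ['c', 'd', 'a', 'e'] -> ['a', 'c', 'd', 'e']
'c': index 1 in ['a', 'c', 'd', 'e'] -> ['c', 'a', 'd', 'e']
'c': index 0 in ['c', 'a', 'd', 'e'] -> ['c', 'a', 'd', 'e']
'a': index 1 in ['c', 'a', 'd', 'e'] -> ['a', 'c', 'd', 'e']
'e': index 3 in ['a', 'c', 'd', 'e'] -> ['e', 'a', 'c', 'd']


Output: [0, 1, 2, 1, 0, 2, 1, 0, 1, 3]


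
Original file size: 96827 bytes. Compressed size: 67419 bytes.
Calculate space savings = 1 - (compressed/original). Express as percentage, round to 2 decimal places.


ratio = compressed/original = 67419/96827 = 0.696283
savings = 1 - ratio = 1 - 0.696283 = 0.303717
as a percentage: 0.303717 * 100 = 30.37%

Space savings = 1 - 67419/96827 = 30.37%


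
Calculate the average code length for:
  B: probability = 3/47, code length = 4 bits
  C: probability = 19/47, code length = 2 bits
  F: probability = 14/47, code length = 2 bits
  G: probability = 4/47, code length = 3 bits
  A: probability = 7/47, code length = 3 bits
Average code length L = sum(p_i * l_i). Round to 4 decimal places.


Weighted contributions p_i * l_i:
  B: (3/47) * 4 = 12/47
  C: (19/47) * 2 = 38/47
  F: (14/47) * 2 = 28/47
  G: (4/47) * 3 = 12/47
  A: (7/47) * 3 = 21/47
Sum = (12 + 38 + 28 + 12 + 21)/47 = 111/47

L = 111/47 = 2.3617 bits/symbol


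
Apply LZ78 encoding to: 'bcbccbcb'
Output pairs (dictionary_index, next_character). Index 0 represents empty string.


LZ78 encoding steps:
Dictionary: {0: ''}
Step 1: w='' (idx 0), next='b' -> output (0, 'b'), add 'b' as idx 1
Step 2: w='' (idx 0), next='c' -> output (0, 'c'), add 'c' as idx 2
Step 3: w='b' (idx 1), next='c' -> output (1, 'c'), add 'bc' as idx 3
Step 4: w='c' (idx 2), next='b' -> output (2, 'b'), add 'cb' as idx 4
Step 5: w='cb' (idx 4), end of input -> output (4, '')


Encoded: [(0, 'b'), (0, 'c'), (1, 'c'), (2, 'b'), (4, '')]


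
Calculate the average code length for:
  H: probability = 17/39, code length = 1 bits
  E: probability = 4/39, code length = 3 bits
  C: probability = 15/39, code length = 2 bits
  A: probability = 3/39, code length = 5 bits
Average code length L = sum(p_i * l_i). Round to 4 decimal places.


Weighted contributions p_i * l_i:
  H: (17/39) * 1 = 17/39
  E: (4/39) * 3 = 12/39
  C: (15/39) * 2 = 30/39
  A: (3/39) * 5 = 15/39
Sum = (17 + 12 + 30 + 15)/39 = 74/39

L = 74/39 = 1.8974 bits/symbol


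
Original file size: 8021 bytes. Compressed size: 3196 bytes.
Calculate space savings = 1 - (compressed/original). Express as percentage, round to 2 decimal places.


ratio = compressed/original = 3196/8021 = 0.398454
savings = 1 - ratio = 1 - 0.398454 = 0.601546
as a percentage: 0.601546 * 100 = 60.15%

Space savings = 1 - 3196/8021 = 60.15%


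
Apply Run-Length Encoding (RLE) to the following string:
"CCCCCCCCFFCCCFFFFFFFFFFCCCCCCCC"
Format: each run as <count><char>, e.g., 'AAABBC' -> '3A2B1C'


Scanning runs left to right:
  i=0: run of 'C' x 8 -> '8C'
  i=8: run of 'F' x 2 -> '2F'
  i=10: run of 'C' x 3 -> '3C'
  i=13: run of 'F' x 10 -> '10F'
  i=23: run of 'C' x 8 -> '8C'

RLE = 8C2F3C10F8C


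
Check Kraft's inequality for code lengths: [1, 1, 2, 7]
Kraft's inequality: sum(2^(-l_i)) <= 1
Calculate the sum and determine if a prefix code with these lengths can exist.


Sum = 2^(-1) + 2^(-1) + 2^(-2) + 2^(-7)
    = 0.5 + 0.5 + 0.25 + 0.0078125
    = 161/128 = 1.2578125
Since 1.2578125 > 1, Kraft's inequality is NOT satisfied.
A prefix code with these lengths CANNOT exist.

Kraft sum = 1.2578125. Not satisfied.


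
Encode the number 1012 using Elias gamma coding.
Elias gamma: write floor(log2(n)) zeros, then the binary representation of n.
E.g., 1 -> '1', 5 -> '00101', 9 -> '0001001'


num_bits = floor(log2(1012)) + 1 = 10
leading_zeros = num_bits - 1 = 9
binary(1012) = 1111110100

Elias gamma(1012) = '000000000' + '1111110100' = 0000000001111110100 (19 bits)


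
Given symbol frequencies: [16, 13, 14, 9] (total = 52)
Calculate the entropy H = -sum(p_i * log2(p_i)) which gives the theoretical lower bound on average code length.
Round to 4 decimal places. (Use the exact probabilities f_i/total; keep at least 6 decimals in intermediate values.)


Per-symbol terms -p_i * log2(p_i) with p_i = f_i/52:
  p = 16/52 = 0.307692: log2(p) = -1.700440, -p*log2(p) = 0.523212
  p = 13/52 = 0.250000: log2(p) = -2.000000, -p*log2(p) = 0.500000
  p = 14/52 = 0.269231: log2(p) = -1.893085, -p*log2(p) = 0.509677
  p = 9/52 = 0.173077: log2(p) = -2.530515, -p*log2(p) = 0.437974
H = 0.523212 + 0.500000 + 0.509677 + 0.437974 = 1.970863

H = 1.9709 bits/symbol


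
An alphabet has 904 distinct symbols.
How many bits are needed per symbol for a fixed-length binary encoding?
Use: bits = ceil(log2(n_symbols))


log2(904) = 9.8202
Bracket: 2^9 = 512 < 904 <= 2^10 = 1024
So ceil(log2(904)) = 10

bits = ceil(log2(904)) = ceil(9.8202) = 10 bits


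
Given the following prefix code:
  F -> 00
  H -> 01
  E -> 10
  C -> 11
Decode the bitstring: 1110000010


Decoding step by step:
Bits 11 -> C
Bits 10 -> E
Bits 00 -> F
Bits 00 -> F
Bits 10 -> E


Decoded message: CEFFE


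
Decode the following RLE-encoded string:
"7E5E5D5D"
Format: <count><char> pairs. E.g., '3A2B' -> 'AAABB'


Expanding each <count><char> pair:
  7E -> 'EEEEEEE'
  5E -> 'EEEEE'
  5D -> 'DDDDD'
  5D -> 'DDDDD'

Decoded = EEEEEEEEEEEEDDDDDDDDDD


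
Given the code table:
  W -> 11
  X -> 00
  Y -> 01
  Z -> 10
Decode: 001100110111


Decoding:
00 -> X
11 -> W
00 -> X
11 -> W
01 -> Y
11 -> W


Result: XWXWYW


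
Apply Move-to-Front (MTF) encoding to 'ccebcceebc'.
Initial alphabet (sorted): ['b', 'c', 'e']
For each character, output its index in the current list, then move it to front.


MTF encoding:
'c': index 1 in ['b', 'c', 'e'] -> ['c', 'b', 'e']
'c': index 0 in ['c', 'b', 'e'] -> ['c', 'b', 'e']
'e': index 2 in ['c', 'b', 'e'] -> ['e', 'c', 'b']
'b': index 2 in ['e', 'c', 'b'] -> ['b', 'e', 'c']
'c': index 2 in ['b', 'e', 'c'] -> ['c', 'b', 'e']
'c': index 0 in ['c', 'b', 'e'] -> ['c', 'b', 'e']
'e': index 2 in ['c', 'b', 'e'] -> ['e', 'c', 'b']
'e': index 0 in ['e', 'c', 'b'] -> ['e', 'c', 'b']
'b': index 2 in ['e', 'c', 'b'] -> ['b', 'e', 'c']
'c': index 2 in ['b', 'e', 'c'] -> ['c', 'b', 'e']


Output: [1, 0, 2, 2, 2, 0, 2, 0, 2, 2]


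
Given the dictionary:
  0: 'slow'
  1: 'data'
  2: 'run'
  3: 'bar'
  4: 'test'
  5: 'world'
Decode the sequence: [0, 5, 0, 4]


Look up each index in the dictionary:
  0 -> 'slow'
  5 -> 'world'
  0 -> 'slow'
  4 -> 'test'

Decoded: "slow world slow test"


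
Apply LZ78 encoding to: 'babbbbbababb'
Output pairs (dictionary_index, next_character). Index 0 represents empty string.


LZ78 encoding steps:
Dictionary: {0: ''}
Step 1: w='' (idx 0), next='b' -> output (0, 'b'), add 'b' as idx 1
Step 2: w='' (idx 0), next='a' -> output (0, 'a'), add 'a' as idx 2
Step 3: w='b' (idx 1), next='b' -> output (1, 'b'), add 'bb' as idx 3
Step 4: w='bb' (idx 3), next='b' -> output (3, 'b'), add 'bbb' as idx 4
Step 5: w='a' (idx 2), next='b' -> output (2, 'b'), add 'ab' as idx 5
Step 6: w='ab' (idx 5), next='b' -> output (5, 'b'), add 'abb' as idx 6


Encoded: [(0, 'b'), (0, 'a'), (1, 'b'), (3, 'b'), (2, 'b'), (5, 'b')]


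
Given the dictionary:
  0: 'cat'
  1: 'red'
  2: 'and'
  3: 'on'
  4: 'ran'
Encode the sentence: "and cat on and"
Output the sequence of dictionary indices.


Look up each word in the dictionary:
  'and' -> 2
  'cat' -> 0
  'on' -> 3
  'and' -> 2

Encoded: [2, 0, 3, 2]


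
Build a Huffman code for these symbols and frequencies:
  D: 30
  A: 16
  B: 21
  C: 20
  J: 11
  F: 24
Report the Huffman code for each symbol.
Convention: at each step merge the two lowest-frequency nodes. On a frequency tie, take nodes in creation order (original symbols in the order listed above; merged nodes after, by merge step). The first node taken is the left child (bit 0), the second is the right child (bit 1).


Huffman tree construction:
Step 1: Merge J(11) + A(16) = 27
Step 2: Merge C(20) + B(21) = 41
Step 3: Merge F(24) + (J+A)(27) = 51
Step 4: Merge D(30) + (C+B)(41) = 71
Step 5: Merge (F+(J+A))(51) + (D+(C+B))(71) = 122
Read each symbol's code off the tree from the root (left child = 0, right child = 1).

Codes:
  D: 10 (length 2)
  A: 011 (length 3)
  B: 111 (length 3)
  C: 110 (length 3)
  J: 010 (length 3)
  F: 00 (length 2)
Average code length: 312/122 = 2.5574 bits/symbol


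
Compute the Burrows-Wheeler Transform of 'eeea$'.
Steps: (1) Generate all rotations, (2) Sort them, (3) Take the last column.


Rotations (sorted):
  0: $eeea -> last char: a
  1: a$eee -> last char: e
  2: ea$ee -> last char: e
  3: eea$e -> last char: e
  4: eeea$ -> last char: $


BWT = aeee$


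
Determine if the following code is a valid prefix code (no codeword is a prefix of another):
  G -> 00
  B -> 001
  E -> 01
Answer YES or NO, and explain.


Checking each pair (does one codeword prefix another?):
  G='00' vs B='001': prefix -- VIOLATION

NO -- this is NOT a valid prefix code. G (00) is a prefix of B (001).


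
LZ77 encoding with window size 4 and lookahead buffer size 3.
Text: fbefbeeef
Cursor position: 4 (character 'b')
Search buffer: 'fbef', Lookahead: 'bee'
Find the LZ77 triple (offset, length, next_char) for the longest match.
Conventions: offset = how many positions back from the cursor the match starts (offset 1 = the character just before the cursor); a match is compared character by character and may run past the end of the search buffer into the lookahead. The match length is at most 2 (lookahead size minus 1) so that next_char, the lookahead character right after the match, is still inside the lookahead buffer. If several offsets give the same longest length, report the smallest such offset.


Try each offset into the search buffer:
  offset=1 (pos 3, char 'f'): match length 0
  offset=2 (pos 2, char 'e'): match length 0
  offset=3 (pos 1, char 'b'): match length 2
  offset=4 (pos 0, char 'f'): match length 0
Longest match has length 2 at offset 3.
next_char = character at position 4 + 2 = 6 -> 'e'

Best match: offset=3, length=2 (matching 'be' starting at position 1)
LZ77 triple: (3, 2, 'e')


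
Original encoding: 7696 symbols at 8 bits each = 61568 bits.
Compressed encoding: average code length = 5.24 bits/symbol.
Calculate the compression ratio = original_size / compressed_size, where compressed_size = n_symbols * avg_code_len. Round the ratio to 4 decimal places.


original_size = n_symbols * orig_bits = 7696 * 8 = 61568 bits
compressed_size = n_symbols * avg_code_len = 7696 * 5.24 = 40327.04 bits
ratio = original_size / compressed_size = 61568 / 40327.04 = 1.5267

Compression ratio = 1.5267


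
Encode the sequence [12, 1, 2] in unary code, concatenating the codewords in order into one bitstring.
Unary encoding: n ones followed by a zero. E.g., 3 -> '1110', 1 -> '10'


Encode each number as n ones followed by a terminating 0:
  12 -> 1111111111110 (13 bits)
  1 -> 10 (2 bits)
  2 -> 110 (3 bits)
Total length = 13 + 2 + 3 = 18 bits.

Unary([12, 1, 2]) = 111111111111010110 (18 bits)


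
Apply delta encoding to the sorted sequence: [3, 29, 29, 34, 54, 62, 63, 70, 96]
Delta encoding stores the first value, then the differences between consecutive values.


First value: 3
Deltas:
  29 - 3 = 26
  29 - 29 = 0
  34 - 29 = 5
  54 - 34 = 20
  62 - 54 = 8
  63 - 62 = 1
  70 - 63 = 7
  96 - 70 = 26


Delta encoded: [3, 26, 0, 5, 20, 8, 1, 7, 26]


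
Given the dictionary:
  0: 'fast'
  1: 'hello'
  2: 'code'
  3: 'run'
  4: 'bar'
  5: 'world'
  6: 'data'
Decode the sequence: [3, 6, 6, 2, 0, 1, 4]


Look up each index in the dictionary:
  3 -> 'run'
  6 -> 'data'
  6 -> 'data'
  2 -> 'code'
  0 -> 'fast'
  1 -> 'hello'
  4 -> 'bar'

Decoded: "run data data code fast hello bar"


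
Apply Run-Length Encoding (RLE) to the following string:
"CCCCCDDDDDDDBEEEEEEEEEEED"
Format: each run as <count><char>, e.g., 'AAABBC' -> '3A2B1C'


Scanning runs left to right:
  i=0: run of 'C' x 5 -> '5C'
  i=5: run of 'D' x 7 -> '7D'
  i=12: run of 'B' x 1 -> '1B'
  i=13: run of 'E' x 11 -> '11E'
  i=24: run of 'D' x 1 -> '1D'

RLE = 5C7D1B11E1D


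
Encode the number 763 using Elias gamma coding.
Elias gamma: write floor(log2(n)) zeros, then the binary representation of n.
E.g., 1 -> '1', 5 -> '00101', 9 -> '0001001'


num_bits = floor(log2(763)) + 1 = 10
leading_zeros = num_bits - 1 = 9
binary(763) = 1011111011

Elias gamma(763) = '000000000' + '1011111011' = 0000000001011111011 (19 bits)


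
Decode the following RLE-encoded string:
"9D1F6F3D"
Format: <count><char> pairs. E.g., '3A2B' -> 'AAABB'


Expanding each <count><char> pair:
  9D -> 'DDDDDDDDD'
  1F -> 'F'
  6F -> 'FFFFFF'
  3D -> 'DDD'

Decoded = DDDDDDDDDFFFFFFFDDD


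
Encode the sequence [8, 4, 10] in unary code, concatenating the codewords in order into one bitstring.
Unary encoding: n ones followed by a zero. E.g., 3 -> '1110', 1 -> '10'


Encode each number as n ones followed by a terminating 0:
  8 -> 111111110 (9 bits)
  4 -> 11110 (5 bits)
  10 -> 11111111110 (11 bits)
Total length = 9 + 5 + 11 = 25 bits.

Unary([8, 4, 10]) = 1111111101111011111111110 (25 bits)


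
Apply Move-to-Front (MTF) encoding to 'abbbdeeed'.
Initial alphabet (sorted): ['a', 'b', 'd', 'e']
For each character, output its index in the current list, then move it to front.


MTF encoding:
'a': index 0 in ['a', 'b', 'd', 'e'] -> ['a', 'b', 'd', 'e']
'b': index 1 in ['a', 'b', 'd', 'e'] -> ['b', 'a', 'd', 'e']
'b': index 0 in ['b', 'a', 'd', 'e'] -> ['b', 'a', 'd', 'e']
'b': index 0 in ['b', 'a', 'd', 'e'] -> ['b', 'a', 'd', 'e']
'd': index 2 in ['b', 'a', 'd', 'e'] -> ['d', 'b', 'a', 'e']
'e': index 3 in ['d', 'b', 'a', 'e'] -> ['e', 'd', 'b', 'a']
'e': index 0 in ['e', 'd', 'b', 'a'] -> ['e', 'd', 'b', 'a']
'e': index 0 in ['e', 'd', 'b', 'a'] -> ['e', 'd', 'b', 'a']
'd': index 1 in ['e', 'd', 'b', 'a'] -> ['d', 'e', 'b', 'a']


Output: [0, 1, 0, 0, 2, 3, 0, 0, 1]


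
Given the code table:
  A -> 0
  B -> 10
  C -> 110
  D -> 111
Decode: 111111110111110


Decoding:
111 -> D
111 -> D
110 -> C
111 -> D
110 -> C


Result: DDCDC


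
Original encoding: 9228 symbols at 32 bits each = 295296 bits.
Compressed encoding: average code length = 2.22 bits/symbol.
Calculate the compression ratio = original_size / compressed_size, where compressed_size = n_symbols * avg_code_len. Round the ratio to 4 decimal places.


original_size = n_symbols * orig_bits = 9228 * 32 = 295296 bits
compressed_size = n_symbols * avg_code_len = 9228 * 2.22 = 20486.16 bits
ratio = original_size / compressed_size = 295296 / 20486.16 = 14.4144

Compression ratio = 14.4144


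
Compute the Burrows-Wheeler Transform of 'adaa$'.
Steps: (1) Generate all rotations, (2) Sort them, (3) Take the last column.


Rotations (sorted):
  0: $adaa -> last char: a
  1: a$ada -> last char: a
  2: aa$ad -> last char: d
  3: adaa$ -> last char: $
  4: daa$a -> last char: a


BWT = aad$a


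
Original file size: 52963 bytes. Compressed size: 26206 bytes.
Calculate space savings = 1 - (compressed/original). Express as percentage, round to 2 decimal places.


ratio = compressed/original = 26206/52963 = 0.494798
savings = 1 - ratio = 1 - 0.494798 = 0.505202
as a percentage: 0.505202 * 100 = 50.52%

Space savings = 1 - 26206/52963 = 50.52%


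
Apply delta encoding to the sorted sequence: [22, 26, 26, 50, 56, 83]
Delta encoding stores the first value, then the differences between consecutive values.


First value: 22
Deltas:
  26 - 22 = 4
  26 - 26 = 0
  50 - 26 = 24
  56 - 50 = 6
  83 - 56 = 27


Delta encoded: [22, 4, 0, 24, 6, 27]


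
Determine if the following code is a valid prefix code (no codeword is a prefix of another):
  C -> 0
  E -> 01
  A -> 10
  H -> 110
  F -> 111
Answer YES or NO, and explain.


Checking each pair (does one codeword prefix another?):
  C='0' vs E='01': prefix -- VIOLATION

NO -- this is NOT a valid prefix code. C (0) is a prefix of E (01).


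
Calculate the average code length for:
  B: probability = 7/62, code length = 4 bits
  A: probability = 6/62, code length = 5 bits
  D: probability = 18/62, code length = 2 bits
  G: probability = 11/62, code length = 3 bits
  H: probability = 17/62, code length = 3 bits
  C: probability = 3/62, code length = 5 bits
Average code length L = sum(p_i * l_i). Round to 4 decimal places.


Weighted contributions p_i * l_i:
  B: (7/62) * 4 = 28/62
  A: (6/62) * 5 = 30/62
  D: (18/62) * 2 = 36/62
  G: (11/62) * 3 = 33/62
  H: (17/62) * 3 = 51/62
  C: (3/62) * 5 = 15/62
Sum = (28 + 30 + 36 + 33 + 51 + 15)/62 = 193/62

L = 193/62 = 3.1129 bits/symbol


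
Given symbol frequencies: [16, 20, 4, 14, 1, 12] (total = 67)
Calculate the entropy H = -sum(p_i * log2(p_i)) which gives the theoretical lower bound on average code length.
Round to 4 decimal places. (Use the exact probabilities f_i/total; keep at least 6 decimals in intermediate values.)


Per-symbol terms -p_i * log2(p_i) with p_i = f_i/67:
  p = 16/67 = 0.238806: log2(p) = -2.066089, -p*log2(p) = 0.493394
  p = 20/67 = 0.298507: log2(p) = -1.744161, -p*log2(p) = 0.520645
  p = 4/67 = 0.059701: log2(p) = -4.066089, -p*log2(p) = 0.242752
  p = 14/67 = 0.208955: log2(p) = -2.258734, -p*log2(p) = 0.471974
  p = 1/67 = 0.014925: log2(p) = -6.066089, -p*log2(p) = 0.090539
  p = 12/67 = 0.179104: log2(p) = -2.481127, -p*log2(p) = 0.444381
H = 0.493394 + 0.520645 + 0.242752 + 0.471974 + 0.090539 + 0.444381 = 2.263685

H = 2.2637 bits/symbol


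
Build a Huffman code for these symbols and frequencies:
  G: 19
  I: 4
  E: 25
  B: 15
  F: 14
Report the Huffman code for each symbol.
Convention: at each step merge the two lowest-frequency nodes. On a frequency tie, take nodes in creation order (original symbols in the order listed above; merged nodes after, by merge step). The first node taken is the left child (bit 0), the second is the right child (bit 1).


Huffman tree construction:
Step 1: Merge I(4) + F(14) = 18
Step 2: Merge B(15) + (I+F)(18) = 33
Step 3: Merge G(19) + E(25) = 44
Step 4: Merge (B+(I+F))(33) + (G+E)(44) = 77
Read each symbol's code off the tree from the root (left child = 0, right child = 1).

Codes:
  G: 10 (length 2)
  I: 010 (length 3)
  E: 11 (length 2)
  B: 00 (length 2)
  F: 011 (length 3)
Average code length: 172/77 = 2.2338 bits/symbol


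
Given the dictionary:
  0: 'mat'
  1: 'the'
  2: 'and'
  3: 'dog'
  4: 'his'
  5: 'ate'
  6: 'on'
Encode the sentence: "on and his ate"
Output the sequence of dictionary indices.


Look up each word in the dictionary:
  'on' -> 6
  'and' -> 2
  'his' -> 4
  'ate' -> 5

Encoded: [6, 2, 4, 5]


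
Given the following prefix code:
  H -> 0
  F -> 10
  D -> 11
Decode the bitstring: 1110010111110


Decoding step by step:
Bits 11 -> D
Bits 10 -> F
Bits 0 -> H
Bits 10 -> F
Bits 11 -> D
Bits 11 -> D
Bits 10 -> F


Decoded message: DFHFDDF


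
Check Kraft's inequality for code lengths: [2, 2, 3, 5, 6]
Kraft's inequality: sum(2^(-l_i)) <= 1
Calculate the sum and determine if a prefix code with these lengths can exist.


Sum = 2^(-2) + 2^(-2) + 2^(-3) + 2^(-5) + 2^(-6)
    = 0.25 + 0.25 + 0.125 + 0.03125 + 0.015625
    = 43/64 = 0.671875
Since 0.671875 <= 1, Kraft's inequality IS satisfied.
A prefix code with these lengths CAN exist.

Kraft sum = 0.671875. Satisfied.


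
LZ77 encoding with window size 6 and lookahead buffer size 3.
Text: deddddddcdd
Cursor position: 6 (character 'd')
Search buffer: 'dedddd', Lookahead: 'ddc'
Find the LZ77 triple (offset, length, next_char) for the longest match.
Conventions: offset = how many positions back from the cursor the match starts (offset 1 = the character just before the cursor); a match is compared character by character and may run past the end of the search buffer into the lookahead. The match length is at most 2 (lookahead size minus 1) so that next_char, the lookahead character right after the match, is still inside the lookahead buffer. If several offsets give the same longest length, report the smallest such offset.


Try each offset into the search buffer:
  offset=1 (pos 5, char 'd'): match length 2
  offset=2 (pos 4, char 'd'): match length 2
  offset=3 (pos 3, char 'd'): match length 2
  offset=4 (pos 2, char 'd'): match length 2
  offset=5 (pos 1, char 'e'): match length 0
  offset=6 (pos 0, char 'd'): match length 1
Longest match has length 2, found at offsets 1, 2, 3, 4; take the smallest, offset 1.
next_char = character at position 6 + 2 = 8 -> 'c'

Best match: offset=1, length=2 (matching 'dd' starting at position 5)
LZ77 triple: (1, 2, 'c')


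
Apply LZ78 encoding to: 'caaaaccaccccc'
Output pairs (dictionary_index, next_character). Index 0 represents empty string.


LZ78 encoding steps:
Dictionary: {0: ''}
Step 1: w='' (idx 0), next='c' -> output (0, 'c'), add 'c' as idx 1
Step 2: w='' (idx 0), next='a' -> output (0, 'a'), add 'a' as idx 2
Step 3: w='a' (idx 2), next='a' -> output (2, 'a'), add 'aa' as idx 3
Step 4: w='a' (idx 2), next='c' -> output (2, 'c'), add 'ac' as idx 4
Step 5: w='c' (idx 1), next='a' -> output (1, 'a'), add 'ca' as idx 5
Step 6: w='c' (idx 1), next='c' -> output (1, 'c'), add 'cc' as idx 6
Step 7: w='cc' (idx 6), next='c' -> output (6, 'c'), add 'ccc' as idx 7


Encoded: [(0, 'c'), (0, 'a'), (2, 'a'), (2, 'c'), (1, 'a'), (1, 'c'), (6, 'c')]


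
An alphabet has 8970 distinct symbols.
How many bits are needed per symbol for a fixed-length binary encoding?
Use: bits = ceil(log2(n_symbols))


log2(8970) = 13.1309
Bracket: 2^13 = 8192 < 8970 <= 2^14 = 16384
So ceil(log2(8970)) = 14

bits = ceil(log2(8970)) = ceil(13.1309) = 14 bits


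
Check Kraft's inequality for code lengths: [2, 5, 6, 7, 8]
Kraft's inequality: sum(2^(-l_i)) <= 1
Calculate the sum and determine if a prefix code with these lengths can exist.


Sum = 2^(-2) + 2^(-5) + 2^(-6) + 2^(-7) + 2^(-8)
    = 0.25 + 0.03125 + 0.015625 + 0.0078125 + 0.00390625
    = 79/256 = 0.30859375
Since 0.30859375 <= 1, Kraft's inequality IS satisfied.
A prefix code with these lengths CAN exist.

Kraft sum = 0.30859375. Satisfied.


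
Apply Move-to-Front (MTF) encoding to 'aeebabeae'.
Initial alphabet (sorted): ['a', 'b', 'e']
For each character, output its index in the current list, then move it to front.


MTF encoding:
'a': index 0 in ['a', 'b', 'e'] -> ['a', 'b', 'e']
'e': index 2 in ['a', 'b', 'e'] -> ['e', 'a', 'b']
'e': index 0 in ['e', 'a', 'b'] -> ['e', 'a', 'b']
'b': index 2 in ['e', 'a', 'b'] -> ['b', 'e', 'a']
'a': index 2 in ['b', 'e', 'a'] -> ['a', 'b', 'e']
'b': index 1 in ['a', 'b', 'e'] -> ['b', 'a', 'e']
'e': index 2 in ['b', 'a', 'e'] -> ['e', 'b', 'a']
'a': index 2 in ['e', 'b', 'a'] -> ['a', 'e', 'b']
'e': index 1 in ['a', 'e', 'b'] -> ['e', 'a', 'b']


Output: [0, 2, 0, 2, 2, 1, 2, 2, 1]


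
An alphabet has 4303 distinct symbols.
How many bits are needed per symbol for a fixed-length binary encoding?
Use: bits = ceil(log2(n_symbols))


log2(4303) = 12.0711
Bracket: 2^12 = 4096 < 4303 <= 2^13 = 8192
So ceil(log2(4303)) = 13

bits = ceil(log2(4303)) = ceil(12.0711) = 13 bits


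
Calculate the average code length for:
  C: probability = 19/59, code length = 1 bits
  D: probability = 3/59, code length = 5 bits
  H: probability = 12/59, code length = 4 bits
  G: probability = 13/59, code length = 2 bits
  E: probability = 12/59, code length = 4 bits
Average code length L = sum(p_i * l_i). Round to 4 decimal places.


Weighted contributions p_i * l_i:
  C: (19/59) * 1 = 19/59
  D: (3/59) * 5 = 15/59
  H: (12/59) * 4 = 48/59
  G: (13/59) * 2 = 26/59
  E: (12/59) * 4 = 48/59
Sum = (19 + 15 + 48 + 26 + 48)/59 = 156/59

L = 156/59 = 2.6441 bits/symbol


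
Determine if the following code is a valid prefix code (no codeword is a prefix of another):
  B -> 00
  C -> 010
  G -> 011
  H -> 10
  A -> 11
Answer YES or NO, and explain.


Checking each pair (does one codeword prefix another?):
  B='00' vs C='010': no prefix
  B='00' vs G='011': no prefix
  B='00' vs H='10': no prefix
  B='00' vs A='11': no prefix
  C='010' vs B='00': no prefix
  C='010' vs G='011': no prefix
  C='010' vs H='10': no prefix
  C='010' vs A='11': no prefix
  G='011' vs B='00': no prefix
  G='011' vs C='010': no prefix
  G='011' vs H='10': no prefix
  G='011' vs A='11': no prefix
  H='10' vs B='00': no prefix
  H='10' vs C='010': no prefix
  H='10' vs G='011': no prefix
  H='10' vs A='11': no prefix
  A='11' vs B='00': no prefix
  A='11' vs C='010': no prefix
  A='11' vs G='011': no prefix
  A='11' vs H='10': no prefix
No violation found over all pairs.

YES -- this is a valid prefix code. No codeword is a prefix of any other codeword.


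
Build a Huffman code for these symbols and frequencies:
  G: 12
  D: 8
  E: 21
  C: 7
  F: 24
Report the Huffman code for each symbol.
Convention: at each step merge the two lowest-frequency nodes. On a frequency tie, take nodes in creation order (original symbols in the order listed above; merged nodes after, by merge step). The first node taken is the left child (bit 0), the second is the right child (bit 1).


Huffman tree construction:
Step 1: Merge C(7) + D(8) = 15
Step 2: Merge G(12) + (C+D)(15) = 27
Step 3: Merge E(21) + F(24) = 45
Step 4: Merge (G+(C+D))(27) + (E+F)(45) = 72
Read each symbol's code off the tree from the root (left child = 0, right child = 1).

Codes:
  G: 00 (length 2)
  D: 011 (length 3)
  E: 10 (length 2)
  C: 010 (length 3)
  F: 11 (length 2)
Average code length: 159/72 = 2.2083 bits/symbol


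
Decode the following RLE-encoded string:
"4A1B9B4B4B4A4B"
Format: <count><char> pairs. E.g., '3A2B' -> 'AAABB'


Expanding each <count><char> pair:
  4A -> 'AAAA'
  1B -> 'B'
  9B -> 'BBBBBBBBB'
  4B -> 'BBBB'
  4B -> 'BBBB'
  4A -> 'AAAA'
  4B -> 'BBBB'

Decoded = AAAABBBBBBBBBBBBBBBBBBAAAABBBB


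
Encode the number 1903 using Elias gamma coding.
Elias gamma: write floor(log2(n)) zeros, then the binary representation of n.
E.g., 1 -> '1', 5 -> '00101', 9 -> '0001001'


num_bits = floor(log2(1903)) + 1 = 11
leading_zeros = num_bits - 1 = 10
binary(1903) = 11101101111

Elias gamma(1903) = '0000000000' + '11101101111' = 000000000011101101111 (21 bits)


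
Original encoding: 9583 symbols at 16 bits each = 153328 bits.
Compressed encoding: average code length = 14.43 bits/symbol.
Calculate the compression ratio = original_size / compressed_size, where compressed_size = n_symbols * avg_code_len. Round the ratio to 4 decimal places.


original_size = n_symbols * orig_bits = 9583 * 16 = 153328 bits
compressed_size = n_symbols * avg_code_len = 9583 * 14.43 = 138282.69 bits
ratio = original_size / compressed_size = 153328 / 138282.69 = 1.1088

Compression ratio = 1.1088
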